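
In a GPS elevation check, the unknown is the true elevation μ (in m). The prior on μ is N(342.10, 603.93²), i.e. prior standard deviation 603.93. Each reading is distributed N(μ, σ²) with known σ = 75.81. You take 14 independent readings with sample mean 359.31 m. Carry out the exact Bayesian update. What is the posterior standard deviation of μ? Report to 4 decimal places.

For Normal data with known variance σ², a Normal(μ₀, σ₀²) prior on μ is conjugate. Posterior precision = 1/σ₀² + n/σ²; posterior mean is the precision-weighted average of μ₀ and x̄.
σ₀² = 603.93² = 364731.4449, σ² = 75.81² = 5747.1561; σ² + n·σ₀² = 5747.1561 + 14·364731.4449 = 5111987.3847.
Posterior precision = 1/σ₀² + n/σ² = 1/364731.4449 + 14/5747.1561 = (σ² + n·σ₀²)/(σ₀²σ²) = 5111987.3847/(364731.4449·5747.1561); posterior variance σₙ² = σ₀²σ²/(σ² + n·σ₀²) = 364731.4449·5747.1561/5111987.3847 = 410.049632.
Posterior SD = √σₙ² = √(364731.4449·5747.1561/5111987.3847) = 20.2497.

20.2497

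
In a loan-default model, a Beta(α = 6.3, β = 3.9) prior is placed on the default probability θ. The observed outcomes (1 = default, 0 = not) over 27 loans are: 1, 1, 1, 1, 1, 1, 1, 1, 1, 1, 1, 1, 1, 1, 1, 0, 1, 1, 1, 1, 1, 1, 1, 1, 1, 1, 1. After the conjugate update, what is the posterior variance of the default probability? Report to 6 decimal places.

The Beta prior is conjugate to a Binomial/Bernoulli likelihood; the update adds successes to α and failures to β.
Posterior: Beta(α+k, β+n−k) = Beta(6.3+26, 3.9+1) = Beta(32.3, 4.9).
Var = αβ/((α+β)²(α+β+1)) = 32.3·4.9/(37.2²·38.2) = 0.002994.

0.002994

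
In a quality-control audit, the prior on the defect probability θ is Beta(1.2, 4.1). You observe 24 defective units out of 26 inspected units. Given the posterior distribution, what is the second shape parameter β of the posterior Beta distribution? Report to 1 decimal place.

The Beta prior is conjugate to a Binomial/Bernoulli likelihood; the update adds successes to α and failures to β.
Posterior: Beta(α+k, β+n−k) = Beta(1.2+24, 4.1+2) = Beta(25.2, 6.1).
Posterior β = 6.1.

6.1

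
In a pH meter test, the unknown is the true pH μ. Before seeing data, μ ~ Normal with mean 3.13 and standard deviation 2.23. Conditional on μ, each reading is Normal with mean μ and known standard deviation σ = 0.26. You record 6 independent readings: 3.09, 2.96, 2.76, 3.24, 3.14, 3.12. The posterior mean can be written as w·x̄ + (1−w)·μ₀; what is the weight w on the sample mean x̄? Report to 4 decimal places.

For Normal data with known variance σ², a Normal(μ₀, σ₀²) prior on μ is conjugate. Posterior precision = 1/σ₀² + n/σ²; posterior mean is the precision-weighted average of μ₀ and x̄.
σ₀² = 2.23² = 4.9729, σ² = 0.26² = 0.0676. Prior precision 1/σ₀² = 1/4.9729; data precision n/σ² = 6/0.0676.
w = (n/σ²)/(1/σ₀² + n/σ²) = n·σ₀²/(σ² + n·σ₀²) = 6·4.9729/(0.0676 + 6·4.9729) = 29.8374/29.905 = 0.9977.

0.9977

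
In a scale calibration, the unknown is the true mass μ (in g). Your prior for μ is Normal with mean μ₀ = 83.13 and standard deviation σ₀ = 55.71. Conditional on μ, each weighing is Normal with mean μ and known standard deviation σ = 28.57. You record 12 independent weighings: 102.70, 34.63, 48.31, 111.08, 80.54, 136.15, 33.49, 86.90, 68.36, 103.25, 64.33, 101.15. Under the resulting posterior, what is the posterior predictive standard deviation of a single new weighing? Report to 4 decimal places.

For Normal data with known variance σ², a Normal(μ₀, σ₀²) prior on μ is conjugate. Posterior precision = 1/σ₀² + n/σ²; posterior mean is the precision-weighted average of μ₀ and x̄.
σ₀² = 55.71² = 3103.6041, σ² = 28.57² = 816.2449; σ² + n·σ₀² = 816.2449 + 12·3103.6041 = 38059.4941.
Posterior precision = 1/σ₀² + n/σ² = 1/3103.6041 + 12/816.2449 = (σ² + n·σ₀²)/(σ₀²σ²) = 38059.4941/(3103.6041·816.2449); posterior variance σₙ² = σ₀²σ²/(σ² + n·σ₀²) = 3103.6041·816.2449/38059.4941 = 66.561605.
Predictive variance for one new observation = σₙ² + σ² = 3103.6041·816.2449/38059.4941 + 816.2449 = σ²·(σ₀² + 38059.4941)/38059.4941 = 816.2449·41163.0982/38059.4941 = 882.806505; SD = √(816.2449·41163.0982/38059.4941) = 29.7121.

29.7121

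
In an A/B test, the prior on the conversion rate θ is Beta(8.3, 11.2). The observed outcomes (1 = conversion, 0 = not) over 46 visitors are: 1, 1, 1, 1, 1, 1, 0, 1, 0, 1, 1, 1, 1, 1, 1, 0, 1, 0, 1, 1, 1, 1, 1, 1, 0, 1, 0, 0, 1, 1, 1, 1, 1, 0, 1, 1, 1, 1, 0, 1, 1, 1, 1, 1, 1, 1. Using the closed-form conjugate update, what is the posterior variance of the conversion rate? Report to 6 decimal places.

The Beta prior is conjugate to a Binomial/Bernoulli likelihood; the update adds successes to α and failures to β.
Posterior: Beta(α+k, β+n−k) = Beta(8.3+37, 11.2+9) = Beta(45.3, 20.2).
Var = αβ/((α+β)²(α+β+1)) = 45.3·20.2/(65.5²·66.5) = 0.003207.

0.003207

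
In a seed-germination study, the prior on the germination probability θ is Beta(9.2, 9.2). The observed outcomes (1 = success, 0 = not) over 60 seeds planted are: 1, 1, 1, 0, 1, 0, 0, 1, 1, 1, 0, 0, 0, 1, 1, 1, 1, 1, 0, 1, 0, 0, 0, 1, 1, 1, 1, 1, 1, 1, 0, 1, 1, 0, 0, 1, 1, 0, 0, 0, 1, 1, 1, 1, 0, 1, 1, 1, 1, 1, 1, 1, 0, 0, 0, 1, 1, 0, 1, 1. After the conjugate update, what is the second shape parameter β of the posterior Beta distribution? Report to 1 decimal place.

30.2

The Beta prior is conjugate to a Binomial/Bernoulli likelihood; the update adds successes to α and failures to β.
Posterior: Beta(α+k, β+n−k) = Beta(9.2+39, 9.2+21) = Beta(48.2, 30.2).
Posterior β = 30.2.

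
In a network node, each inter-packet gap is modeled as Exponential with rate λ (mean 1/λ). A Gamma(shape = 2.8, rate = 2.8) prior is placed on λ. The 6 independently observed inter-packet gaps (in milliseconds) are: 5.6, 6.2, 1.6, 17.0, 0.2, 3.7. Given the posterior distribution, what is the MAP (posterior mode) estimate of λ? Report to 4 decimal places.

0.2102

With a Gamma(shape α, rate β) prior on the exponential rate λ, the posterior after n observations with total T = Σxᵢ is Gamma(α+n, β+T).
Sum of observations T = 34.3 milliseconds; n = 6.
Posterior: Gamma(2.8+6, 2.8+34.3) = Gamma(8.8, 37.1).
Mode = (α−1)/β = 0.2102.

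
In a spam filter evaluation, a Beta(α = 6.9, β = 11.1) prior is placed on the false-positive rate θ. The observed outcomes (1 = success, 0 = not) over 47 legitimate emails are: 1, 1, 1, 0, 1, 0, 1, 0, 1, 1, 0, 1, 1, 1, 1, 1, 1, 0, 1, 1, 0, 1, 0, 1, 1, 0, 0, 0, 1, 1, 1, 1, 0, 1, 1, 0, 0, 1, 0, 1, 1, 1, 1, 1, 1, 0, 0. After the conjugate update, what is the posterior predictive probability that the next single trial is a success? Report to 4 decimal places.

0.5831

The Beta prior is conjugate to a Binomial/Bernoulli likelihood; the update adds successes to α and failures to β.
Posterior: Beta(α+k, β+n−k) = Beta(6.9+31, 11.1+16) = Beta(37.9, 27.1).
For a single future Bernoulli trial, P(success | data) = α/(α+β) = 0.5831.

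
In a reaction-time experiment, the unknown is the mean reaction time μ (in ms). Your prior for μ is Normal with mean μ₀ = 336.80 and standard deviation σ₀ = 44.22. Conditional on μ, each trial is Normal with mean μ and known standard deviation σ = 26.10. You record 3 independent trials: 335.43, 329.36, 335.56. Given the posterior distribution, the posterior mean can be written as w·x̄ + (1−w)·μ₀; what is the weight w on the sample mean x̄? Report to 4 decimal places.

For Normal data with known variance σ², a Normal(μ₀, σ₀²) prior on μ is conjugate. Posterior precision = 1/σ₀² + n/σ²; posterior mean is the precision-weighted average of μ₀ and x̄.
σ₀² = 44.22² = 1955.4084, σ² = 26.10² = 681.21. Prior precision 1/σ₀² = 1/1955.4084; data precision n/σ² = 3/681.21.
w = (n/σ²)/(1/σ₀² + n/σ²) = n·σ₀²/(σ² + n·σ₀²) = 3·1955.4084/(681.21 + 3·1955.4084) = 5866.2252/6547.4352 = 0.8960.

0.8960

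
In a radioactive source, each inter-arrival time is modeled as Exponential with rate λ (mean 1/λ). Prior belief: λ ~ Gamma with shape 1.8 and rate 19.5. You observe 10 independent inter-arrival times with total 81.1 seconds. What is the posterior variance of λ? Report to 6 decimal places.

With a Gamma(shape α, rate β) prior on the exponential rate λ, the posterior after n observations with total T = Σxᵢ is Gamma(α+n, β+T).
Posterior: Gamma(1.8+10, 19.5+81.1) = Gamma(11.8, 100.6).
Var = α/β² = 0.001166.

0.001166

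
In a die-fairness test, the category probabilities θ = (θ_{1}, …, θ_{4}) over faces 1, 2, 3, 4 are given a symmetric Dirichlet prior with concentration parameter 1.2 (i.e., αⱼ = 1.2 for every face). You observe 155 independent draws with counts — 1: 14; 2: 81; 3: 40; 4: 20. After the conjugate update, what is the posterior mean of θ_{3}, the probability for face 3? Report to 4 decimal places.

The Dirichlet prior is conjugate to the Multinomial likelihood: each posterior αⱼ = prior αⱼ + observed count nⱼ.
Posterior concentration: (15.2, 82.2, 41.2, 21.2), total = 159.8.
E[θ_{3}|data] = α_{3}/Σα = 41.2/159.8 = 0.2578.

0.2578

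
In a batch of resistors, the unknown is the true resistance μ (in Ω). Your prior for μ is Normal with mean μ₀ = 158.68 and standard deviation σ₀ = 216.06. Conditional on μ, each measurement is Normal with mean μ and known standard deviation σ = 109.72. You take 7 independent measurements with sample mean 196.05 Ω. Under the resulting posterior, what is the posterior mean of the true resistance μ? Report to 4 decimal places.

For Normal data with known variance σ², a Normal(μ₀, σ₀²) prior on μ is conjugate. Posterior precision = 1/σ₀² + n/σ²; posterior mean is the precision-weighted average of μ₀ and x̄.
n·x̄ = 7·196.05 = 1372.35.
σ₀² = 216.06² = 46681.9236, σ² = 109.72² = 12038.4784; σ² + n·σ₀² = 12038.4784 + 7·46681.9236 = 338811.9436.
Posterior mean = (μ₀/σ₀² + n·x̄/σ²)/(1/σ₀² + n/σ²) = (σ²·μ₀ + σ₀²·n·x̄)/(σ² + n·σ₀²) = (12038.4784·158.68 + 46681.9236·1372.35)/338811.9436 = 65974203.604972/338811.9436 = 194.7222.

194.7222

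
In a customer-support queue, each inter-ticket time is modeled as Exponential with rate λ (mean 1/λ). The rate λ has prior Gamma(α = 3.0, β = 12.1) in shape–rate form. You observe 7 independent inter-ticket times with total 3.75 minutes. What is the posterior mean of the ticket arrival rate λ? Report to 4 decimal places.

With a Gamma(shape α, rate β) prior on the exponential rate λ, the posterior after n observations with total T = Σxᵢ is Gamma(α+n, β+T).
Posterior: Gamma(3.0+7, 12.1+3.75) = Gamma(10.0, 15.85).
Posterior mean of λ = α/β = 10.0/15.85 = 0.6309.

0.6309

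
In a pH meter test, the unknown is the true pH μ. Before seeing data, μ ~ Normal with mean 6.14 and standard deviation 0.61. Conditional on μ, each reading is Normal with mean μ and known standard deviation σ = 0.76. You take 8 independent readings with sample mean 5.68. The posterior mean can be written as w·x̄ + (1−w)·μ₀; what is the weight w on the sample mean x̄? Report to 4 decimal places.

For Normal data with known variance σ², a Normal(μ₀, σ₀²) prior on μ is conjugate. Posterior precision = 1/σ₀² + n/σ²; posterior mean is the precision-weighted average of μ₀ and x̄.
σ₀² = 0.61² = 0.3721, σ² = 0.76² = 0.5776. Prior precision 1/σ₀² = 1/0.3721; data precision n/σ² = 8/0.5776.
w = (n/σ²)/(1/σ₀² + n/σ²) = n·σ₀²/(σ² + n·σ₀²) = 8·0.3721/(0.5776 + 8·0.3721) = 2.9768/3.5544 = 0.8375.

0.8375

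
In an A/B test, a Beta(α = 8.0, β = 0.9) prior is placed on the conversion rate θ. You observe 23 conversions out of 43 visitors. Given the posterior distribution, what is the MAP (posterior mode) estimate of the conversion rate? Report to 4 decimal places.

The Beta prior is conjugate to a Binomial/Bernoulli likelihood; the update adds successes to α and failures to β.
Posterior: Beta(α+k, β+n−k) = Beta(8.0+23, 0.9+20) = Beta(31.0, 20.9).
Mode of Beta(a,b) for a,b>1 is (a−1)/(a+b−2) = 30.0/49.9 = 0.6012.

0.6012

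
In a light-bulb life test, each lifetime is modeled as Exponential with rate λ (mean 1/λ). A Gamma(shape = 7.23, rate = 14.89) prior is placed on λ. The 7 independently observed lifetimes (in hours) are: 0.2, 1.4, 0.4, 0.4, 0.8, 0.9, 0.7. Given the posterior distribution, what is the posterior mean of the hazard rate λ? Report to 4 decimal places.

With a Gamma(shape α, rate β) prior on the exponential rate λ, the posterior after n observations with total T = Σxᵢ is Gamma(α+n, β+T).
Sum of observations T = 4.8 hours; n = 7.
Posterior: Gamma(7.23+7, 14.89+4.8) = Gamma(14.23, 19.69).
Posterior mean of λ = α/β = 14.23/19.69 = 0.7227.

0.7227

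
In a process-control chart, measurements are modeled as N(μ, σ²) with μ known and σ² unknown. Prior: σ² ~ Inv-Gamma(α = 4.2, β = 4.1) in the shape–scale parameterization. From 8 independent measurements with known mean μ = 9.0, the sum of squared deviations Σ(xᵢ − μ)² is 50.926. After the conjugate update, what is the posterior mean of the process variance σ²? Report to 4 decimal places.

With known mean μ and an Inverse-Gamma(α, β) prior on σ², the Normal likelihood is conjugate: posterior is Inv-Gamma(α + n/2, β + Σ(xᵢ−μ)²/2).
Posterior: Inv-Gamma(4.2 + 8/2, 4.1 + 50.926/2) = Inv-Gamma(8.20, 29.5630).
E[σ²|data] = β/(α−1) = 29.5630/7.20 = 4.1060.

4.1060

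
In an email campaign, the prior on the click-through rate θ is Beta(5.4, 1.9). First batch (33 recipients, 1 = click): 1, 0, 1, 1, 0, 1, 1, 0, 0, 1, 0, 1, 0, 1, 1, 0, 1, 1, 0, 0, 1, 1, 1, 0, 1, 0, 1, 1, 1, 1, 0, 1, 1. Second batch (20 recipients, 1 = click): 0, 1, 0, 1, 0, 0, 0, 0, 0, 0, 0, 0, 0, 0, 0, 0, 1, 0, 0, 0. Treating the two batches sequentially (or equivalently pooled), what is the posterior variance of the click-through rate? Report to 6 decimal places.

The Beta prior is conjugate to a Binomial/Bernoulli likelihood; the update adds successes to α and failures to β.
After batch 1: Beta(5.4+21, 1.9+12) = Beta(26.4, 13.9).
After batch 2: Beta(26.4+3, 13.9+17) = Beta(29.4, 30.9).
Var = αβ/((α+β)²(α+β+1)) = 29.4·30.9/(60.3²·61.3) = 0.004076.

0.004076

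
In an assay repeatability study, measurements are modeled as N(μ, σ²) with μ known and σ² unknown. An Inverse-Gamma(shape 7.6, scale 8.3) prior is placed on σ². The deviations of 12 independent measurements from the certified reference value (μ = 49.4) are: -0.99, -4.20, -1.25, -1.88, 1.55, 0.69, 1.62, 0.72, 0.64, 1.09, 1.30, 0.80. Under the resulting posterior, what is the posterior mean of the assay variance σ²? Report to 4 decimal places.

1.9947

With known mean μ and an Inverse-Gamma(α, β) prior on σ², the Normal likelihood is conjugate: posterior is Inv-Gamma(α + n/2, β + Σ(xᵢ−μ)²/2).
Σ(xᵢ−μ)² = (-0.99)² + (-4.20)² + (-1.25)² + (-1.88)² + (1.55)² + (0.69)² + (1.62)² + (0.72)² + (0.64)² + (1.09)² + (1.30)² + (0.80)² = 33.6661.
Posterior: Inv-Gamma(7.6 + 12/2, 8.3 + 33.6661/2) = Inv-Gamma(13.60, 25.13305).
E[σ²|data] = β/(α−1) = 25.13305/12.60 = 1.9947.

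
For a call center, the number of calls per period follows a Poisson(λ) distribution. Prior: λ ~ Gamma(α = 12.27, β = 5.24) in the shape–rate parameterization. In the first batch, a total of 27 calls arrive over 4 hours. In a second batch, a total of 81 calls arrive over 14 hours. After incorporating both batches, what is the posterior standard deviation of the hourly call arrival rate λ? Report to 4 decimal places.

0.4719

With a Gamma(shape α, rate β) prior, the Poisson likelihood is conjugate: the posterior is Gamma(α + ΣXᵢ, β + n).
After batch 1: Gamma(α+S, β+n) = Gamma(12.27+27, 5.24+4) = Gamma(39.27, 9.24).
After batch 2: Gamma(α+S, β+n) = Gamma(39.27+81, 9.24+14) = Gamma(120.27, 23.24).
SD = √α/β = √120.27/23.24 = 0.4719.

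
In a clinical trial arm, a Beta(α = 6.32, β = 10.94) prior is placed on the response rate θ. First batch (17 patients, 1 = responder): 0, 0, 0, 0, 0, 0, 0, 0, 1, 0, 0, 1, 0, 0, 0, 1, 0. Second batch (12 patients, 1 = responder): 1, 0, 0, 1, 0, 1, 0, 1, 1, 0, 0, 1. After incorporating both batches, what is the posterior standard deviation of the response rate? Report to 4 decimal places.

The Beta prior is conjugate to a Binomial/Bernoulli likelihood; the update adds successes to α and failures to β.
After batch 1: Beta(6.32+3, 10.94+14) = Beta(9.32, 24.94).
After batch 2: Beta(9.32+6, 24.94+6) = Beta(15.32, 30.94).
Var = αβ/((α+β)²(α+β+1)) = 15.32·30.94/(46.26²·47.26) = 0.00468677; SD = √0.00468677 = 0.0685.

0.0685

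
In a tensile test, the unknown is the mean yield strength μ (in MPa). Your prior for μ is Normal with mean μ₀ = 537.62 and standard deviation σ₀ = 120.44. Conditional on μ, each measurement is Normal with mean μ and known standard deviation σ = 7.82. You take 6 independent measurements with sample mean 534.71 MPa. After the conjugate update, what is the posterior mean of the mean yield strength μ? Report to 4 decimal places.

534.7120

For Normal data with known variance σ², a Normal(μ₀, σ₀²) prior on μ is conjugate. Posterior precision = 1/σ₀² + n/σ²; posterior mean is the precision-weighted average of μ₀ and x̄.
n·x̄ = 6·534.71 = 3208.26.
σ₀² = 120.44² = 14505.7936, σ² = 7.82² = 61.1524; σ² + n·σ₀² = 61.1524 + 6·14505.7936 = 87095.914.
Posterior mean = (μ₀/σ₀² + n·x̄/σ²)/(1/σ₀² + n/σ²) = (σ²·μ₀ + σ₀²·n·x̄)/(σ² + n·σ₀²) = (61.1524·537.62 + 14505.7936·3208.26)/87095.914 = 46571234.128424/87095.914 = 534.7120.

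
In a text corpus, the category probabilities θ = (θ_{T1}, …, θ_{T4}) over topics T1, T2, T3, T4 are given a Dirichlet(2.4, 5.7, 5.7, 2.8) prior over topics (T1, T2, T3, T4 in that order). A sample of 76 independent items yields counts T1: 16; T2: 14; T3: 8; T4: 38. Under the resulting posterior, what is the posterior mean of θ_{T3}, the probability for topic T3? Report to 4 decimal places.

The Dirichlet prior is conjugate to the Multinomial likelihood: each posterior αⱼ = prior αⱼ + observed count nⱼ.
Posterior concentration: (18.4, 19.7, 13.7, 40.8), total = 92.6.
E[θ_{T3}|data] = α_{T3}/Σα = 13.7/92.6 = 0.1479.

0.1479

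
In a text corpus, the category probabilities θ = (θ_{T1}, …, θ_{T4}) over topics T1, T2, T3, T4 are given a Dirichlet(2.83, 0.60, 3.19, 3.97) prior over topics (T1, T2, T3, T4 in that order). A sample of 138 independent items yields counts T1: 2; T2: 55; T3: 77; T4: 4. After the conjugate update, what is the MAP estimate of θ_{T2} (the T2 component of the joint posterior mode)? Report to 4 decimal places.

0.3776

The Dirichlet prior is conjugate to the Multinomial likelihood: each posterior αⱼ = prior αⱼ + observed count nⱼ.
Posterior concentration: (4.83, 55.60, 80.19, 7.97), total = 148.59.
Joint mode component: (α_{T2}−1)/(Σα−K) = 54.60/144.59 = 0.3776.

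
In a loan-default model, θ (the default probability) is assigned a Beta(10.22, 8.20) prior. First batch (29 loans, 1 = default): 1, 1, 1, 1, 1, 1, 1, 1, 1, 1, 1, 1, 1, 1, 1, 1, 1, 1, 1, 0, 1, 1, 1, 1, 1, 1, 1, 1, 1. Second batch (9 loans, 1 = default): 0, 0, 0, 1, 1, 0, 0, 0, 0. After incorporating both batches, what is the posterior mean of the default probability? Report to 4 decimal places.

The Beta prior is conjugate to a Binomial/Bernoulli likelihood; the update adds successes to α and failures to β.
After batch 1: Beta(10.22+28, 8.20+1) = Beta(38.22, 9.20).
After batch 2: Beta(38.22+2, 9.20+7) = Beta(40.22, 16.20).
Posterior mean = α/(α+β) = 40.22/56.42 = 0.7129.

0.7129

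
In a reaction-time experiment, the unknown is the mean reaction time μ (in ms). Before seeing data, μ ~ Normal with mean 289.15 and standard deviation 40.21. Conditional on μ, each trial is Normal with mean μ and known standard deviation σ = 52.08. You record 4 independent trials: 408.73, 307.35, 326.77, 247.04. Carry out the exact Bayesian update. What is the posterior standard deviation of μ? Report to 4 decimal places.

For Normal data with known variance σ², a Normal(μ₀, σ₀²) prior on μ is conjugate. Posterior precision = 1/σ₀² + n/σ²; posterior mean is the precision-weighted average of μ₀ and x̄.
σ₀² = 40.21² = 1616.8441, σ² = 52.08² = 2712.3264; σ² + n·σ₀² = 2712.3264 + 4·1616.8441 = 9179.7028.
Posterior precision = 1/σ₀² + n/σ² = 1/1616.8441 + 4/2712.3264 = (σ² + n·σ₀²)/(σ₀²σ²) = 9179.7028/(1616.8441·2712.3264); posterior variance σₙ² = σ₀²σ²/(σ² + n·σ₀²) = 1616.8441·2712.3264/9179.7028 = 477.728858.
Posterior SD = √σₙ² = √(1616.8441·2712.3264/9179.7028) = 21.8570.

21.8570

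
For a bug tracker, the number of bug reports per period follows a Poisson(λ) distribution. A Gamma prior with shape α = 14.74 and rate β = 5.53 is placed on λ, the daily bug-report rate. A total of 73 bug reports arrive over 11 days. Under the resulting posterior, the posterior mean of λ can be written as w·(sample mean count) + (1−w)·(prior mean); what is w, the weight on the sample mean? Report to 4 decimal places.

0.6655

With a Gamma(shape α, rate β) prior, the Poisson likelihood is conjugate: the posterior is Gamma(α + ΣXᵢ, β + n).
Posterior mean = (α₀+S)/(β₀+n) = [n/(β₀+n)]·(S/n) + [β₀/(β₀+n)]·(α₀/β₀), so only n and β₀ enter the weight.
Weight on data w = n/(β₀+n) = 11/(5.53+11) = 11/16.53 = 0.6655.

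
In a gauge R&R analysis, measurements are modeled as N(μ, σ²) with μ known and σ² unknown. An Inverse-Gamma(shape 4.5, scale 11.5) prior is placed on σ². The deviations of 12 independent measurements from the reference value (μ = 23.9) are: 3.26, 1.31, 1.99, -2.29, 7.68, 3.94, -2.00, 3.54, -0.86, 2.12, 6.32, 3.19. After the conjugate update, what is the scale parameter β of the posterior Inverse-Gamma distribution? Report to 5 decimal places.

95.46900

With known mean μ and an Inverse-Gamma(α, β) prior on σ², the Normal likelihood is conjugate: posterior is Inv-Gamma(α + n/2, β + Σ(xᵢ−μ)²/2).
Σ(xᵢ−μ)² = (3.26)² + (1.31)² + (1.99)² + (-2.29)² + (7.68)² + (3.94)² + (-2.00)² + (3.54)² + (-0.86)² + (2.12)² + (6.32)² + (3.19)² = 167.9380.
Posterior: Inv-Gamma(4.5 + 12/2, 11.5 + 167.9380/2) = Inv-Gamma(10.50, 95.46900).
Posterior β = 95.46900.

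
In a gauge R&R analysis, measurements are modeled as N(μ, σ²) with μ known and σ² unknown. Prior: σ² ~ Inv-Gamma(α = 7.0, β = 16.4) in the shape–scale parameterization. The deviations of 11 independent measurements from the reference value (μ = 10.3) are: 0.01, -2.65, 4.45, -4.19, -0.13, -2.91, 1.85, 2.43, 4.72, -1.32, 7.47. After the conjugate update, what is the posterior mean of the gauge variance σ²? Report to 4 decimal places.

7.6007

With known mean μ and an Inverse-Gamma(α, β) prior on σ², the Normal likelihood is conjugate: posterior is Inv-Gamma(α + n/2, β + Σ(xᵢ−μ)²/2).
Σ(xᵢ−μ)² = (0.01)² + (-2.65)² + (4.45)² + (-4.19)² + (-0.13)² + (-2.91)² + (1.85)² + (2.43)² + (4.72)² + (-1.32)² + (7.47)² = 142.0153.
Posterior: Inv-Gamma(7.0 + 11/2, 16.4 + 142.0153/2) = Inv-Gamma(12.50, 87.40765).
E[σ²|data] = β/(α−1) = 87.40765/11.50 = 7.6007.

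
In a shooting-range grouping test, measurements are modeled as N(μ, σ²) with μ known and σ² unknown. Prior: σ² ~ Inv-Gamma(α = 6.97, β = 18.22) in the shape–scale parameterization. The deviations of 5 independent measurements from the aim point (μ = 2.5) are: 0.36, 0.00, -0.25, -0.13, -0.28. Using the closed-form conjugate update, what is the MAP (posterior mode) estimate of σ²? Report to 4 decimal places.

1.7539

With known mean μ and an Inverse-Gamma(α, β) prior on σ², the Normal likelihood is conjugate: posterior is Inv-Gamma(α + n/2, β + Σ(xᵢ−μ)²/2).
Σ(xᵢ−μ)² = (0.36)² + (0.00)² + (-0.25)² + (-0.13)² + (-0.28)² = 0.2874.
Posterior: Inv-Gamma(6.97 + 5/2, 18.22 + 0.2874/2) = Inv-Gamma(9.47, 18.36370).
Mode = β/(α+1) = 18.36370/10.47 = 1.7539.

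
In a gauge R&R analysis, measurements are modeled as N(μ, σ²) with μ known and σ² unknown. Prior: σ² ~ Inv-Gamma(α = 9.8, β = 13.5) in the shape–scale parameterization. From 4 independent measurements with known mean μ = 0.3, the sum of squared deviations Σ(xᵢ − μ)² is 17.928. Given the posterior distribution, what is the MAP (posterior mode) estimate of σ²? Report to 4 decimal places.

1.7550

With known mean μ and an Inverse-Gamma(α, β) prior on σ², the Normal likelihood is conjugate: posterior is Inv-Gamma(α + n/2, β + Σ(xᵢ−μ)²/2).
Posterior: Inv-Gamma(9.8 + 4/2, 13.5 + 17.928/2) = Inv-Gamma(11.80, 22.4640).
Mode = β/(α+1) = 22.4640/12.80 = 1.7550.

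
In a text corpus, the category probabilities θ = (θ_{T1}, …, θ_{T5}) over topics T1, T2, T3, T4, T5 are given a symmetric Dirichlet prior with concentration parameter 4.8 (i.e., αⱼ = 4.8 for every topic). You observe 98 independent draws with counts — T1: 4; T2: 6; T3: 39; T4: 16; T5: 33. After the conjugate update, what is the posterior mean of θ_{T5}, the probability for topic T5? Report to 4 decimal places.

The Dirichlet prior is conjugate to the Multinomial likelihood: each posterior αⱼ = prior αⱼ + observed count nⱼ.
Posterior concentration: (8.8, 10.8, 43.8, 20.8, 37.8), total = 122.0.
E[θ_{T5}|data] = α_{T5}/Σα = 37.8/122.0 = 0.3098.

0.3098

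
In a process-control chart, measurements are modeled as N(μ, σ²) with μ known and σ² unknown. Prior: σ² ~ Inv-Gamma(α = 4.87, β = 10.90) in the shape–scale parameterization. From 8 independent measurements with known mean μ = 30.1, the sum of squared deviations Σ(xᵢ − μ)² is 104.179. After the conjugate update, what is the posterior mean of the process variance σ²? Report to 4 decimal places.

With known mean μ and an Inverse-Gamma(α, β) prior on σ², the Normal likelihood is conjugate: posterior is Inv-Gamma(α + n/2, β + Σ(xᵢ−μ)²/2).
Posterior: Inv-Gamma(4.87 + 8/2, 10.90 + 104.179/2) = Inv-Gamma(8.87, 62.9895).
E[σ²|data] = β/(α−1) = 62.9895/7.87 = 8.0037.

8.0037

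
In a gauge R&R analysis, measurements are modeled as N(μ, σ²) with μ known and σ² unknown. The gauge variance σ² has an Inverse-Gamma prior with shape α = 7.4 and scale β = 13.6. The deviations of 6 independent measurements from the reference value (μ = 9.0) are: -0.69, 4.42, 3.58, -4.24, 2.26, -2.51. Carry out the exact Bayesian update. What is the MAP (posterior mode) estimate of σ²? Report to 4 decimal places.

3.9217

With known mean μ and an Inverse-Gamma(α, β) prior on σ², the Normal likelihood is conjugate: posterior is Inv-Gamma(α + n/2, β + Σ(xᵢ−μ)²/2).
Σ(xᵢ−μ)² = (-0.69)² + (4.42)² + (3.58)² + (-4.24)² + (2.26)² + (-2.51)² = 62.2142.
Posterior: Inv-Gamma(7.4 + 6/2, 13.6 + 62.2142/2) = Inv-Gamma(10.40, 44.70710).
Mode = β/(α+1) = 44.70710/11.40 = 3.9217.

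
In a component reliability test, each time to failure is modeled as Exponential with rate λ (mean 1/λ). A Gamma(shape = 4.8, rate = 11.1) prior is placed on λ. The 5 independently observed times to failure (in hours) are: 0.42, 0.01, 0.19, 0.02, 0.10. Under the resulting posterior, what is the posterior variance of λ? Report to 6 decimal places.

With a Gamma(shape α, rate β) prior on the exponential rate λ, the posterior after n observations with total T = Σxᵢ is Gamma(α+n, β+T).
Sum of observations T = 0.74 hours; n = 5.
Posterior: Gamma(4.8+5, 11.1+0.74) = Gamma(9.8, 11.84).
Var = α/β² = 0.069907.

0.069907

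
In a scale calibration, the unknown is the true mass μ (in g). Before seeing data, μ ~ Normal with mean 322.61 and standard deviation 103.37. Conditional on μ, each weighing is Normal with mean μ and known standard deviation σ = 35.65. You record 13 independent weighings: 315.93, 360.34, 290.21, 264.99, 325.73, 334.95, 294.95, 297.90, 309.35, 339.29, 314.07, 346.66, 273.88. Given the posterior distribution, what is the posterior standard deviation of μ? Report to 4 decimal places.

For Normal data with known variance σ², a Normal(μ₀, σ₀²) prior on μ is conjugate. Posterior precision = 1/σ₀² + n/σ²; posterior mean is the precision-weighted average of μ₀ and x̄.
σ₀² = 103.37² = 10685.3569, σ² = 35.65² = 1270.9225; σ² + n·σ₀² = 1270.9225 + 13·10685.3569 = 140180.5622.
Posterior precision = 1/σ₀² + n/σ² = 1/10685.3569 + 13/1270.9225 = (σ² + n·σ₀²)/(σ₀²σ²) = 140180.5622/(10685.3569·1270.9225); posterior variance σₙ² = σ₀²σ²/(σ² + n·σ₀²) = 10685.3569·1270.9225/140180.5622 = 96.876916.
Posterior SD = √σₙ² = √(10685.3569·1270.9225/140180.5622) = 9.8426.

9.8426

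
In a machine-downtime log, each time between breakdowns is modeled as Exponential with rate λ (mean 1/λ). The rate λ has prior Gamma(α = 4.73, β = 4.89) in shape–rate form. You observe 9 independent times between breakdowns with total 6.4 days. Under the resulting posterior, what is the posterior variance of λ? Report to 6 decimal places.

0.107717

With a Gamma(shape α, rate β) prior on the exponential rate λ, the posterior after n observations with total T = Σxᵢ is Gamma(α+n, β+T).
Posterior: Gamma(4.73+9, 4.89+6.4) = Gamma(13.73, 11.29).
Var = α/β² = 0.107717.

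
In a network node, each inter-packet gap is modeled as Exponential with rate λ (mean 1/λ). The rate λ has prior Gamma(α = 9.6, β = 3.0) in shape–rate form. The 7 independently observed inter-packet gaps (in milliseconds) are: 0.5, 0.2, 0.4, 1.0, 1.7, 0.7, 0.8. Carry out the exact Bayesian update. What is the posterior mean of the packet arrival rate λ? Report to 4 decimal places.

With a Gamma(shape α, rate β) prior on the exponential rate λ, the posterior after n observations with total T = Σxᵢ is Gamma(α+n, β+T).
Sum of observations T = 5.3 milliseconds; n = 7.
Posterior: Gamma(9.6+7, 3.0+5.3) = Gamma(16.6, 8.3).
Posterior mean of λ = α/β = 16.6/8.3 = 2.0000.

2.0000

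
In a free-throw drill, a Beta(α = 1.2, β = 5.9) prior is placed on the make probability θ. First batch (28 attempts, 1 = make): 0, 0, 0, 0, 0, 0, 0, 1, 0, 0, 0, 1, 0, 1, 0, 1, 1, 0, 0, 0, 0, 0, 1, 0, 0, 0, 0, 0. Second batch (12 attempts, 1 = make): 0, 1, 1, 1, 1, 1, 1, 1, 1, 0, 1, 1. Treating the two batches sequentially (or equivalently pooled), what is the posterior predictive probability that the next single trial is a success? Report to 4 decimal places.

The Beta prior is conjugate to a Binomial/Bernoulli likelihood; the update adds successes to α and failures to β.
After batch 1: Beta(1.2+6, 5.9+22) = Beta(7.2, 27.9).
After batch 2: Beta(7.2+10, 27.9+2) = Beta(17.2, 29.9).
For a single future Bernoulli trial, P(success | data) = α/(α+β) = 0.3652.

0.3652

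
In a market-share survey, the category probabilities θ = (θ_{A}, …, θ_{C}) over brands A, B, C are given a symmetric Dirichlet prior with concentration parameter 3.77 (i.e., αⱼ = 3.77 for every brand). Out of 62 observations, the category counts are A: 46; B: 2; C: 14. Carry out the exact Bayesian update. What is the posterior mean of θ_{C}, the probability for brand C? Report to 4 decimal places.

0.2424

The Dirichlet prior is conjugate to the Multinomial likelihood: each posterior αⱼ = prior αⱼ + observed count nⱼ.
Posterior concentration: (49.77, 5.77, 17.77), total = 73.31.
E[θ_{C}|data] = α_{C}/Σα = 17.77/73.31 = 0.2424.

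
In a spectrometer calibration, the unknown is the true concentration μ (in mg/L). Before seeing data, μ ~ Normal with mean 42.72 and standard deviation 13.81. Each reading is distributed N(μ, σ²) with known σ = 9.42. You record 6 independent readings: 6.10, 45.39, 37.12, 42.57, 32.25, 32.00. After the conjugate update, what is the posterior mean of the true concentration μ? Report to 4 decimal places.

33.3020

For Normal data with known variance σ², a Normal(μ₀, σ₀²) prior on μ is conjugate. Posterior precision = 1/σ₀² + n/σ²; posterior mean is the precision-weighted average of μ₀ and x̄.
Σxᵢ = 6.10 + 45.39 + 37.12 + 42.57 + 32.25 + 32.00 = 195.43, so n·x̄ = 195.43.
σ₀² = 13.81² = 190.7161, σ² = 9.42² = 88.7364; σ² + n·σ₀² = 88.7364 + 6·190.7161 = 1233.033.
Posterior mean = (μ₀/σ₀² + n·x̄/σ²)/(1/σ₀² + n/σ²) = (σ²·μ₀ + σ₀²·n·x̄)/(σ² + n·σ₀²) = (88.7364·42.72 + 190.7161·195.43)/1233.033 = 41062.466431/1233.033 = 33.3020.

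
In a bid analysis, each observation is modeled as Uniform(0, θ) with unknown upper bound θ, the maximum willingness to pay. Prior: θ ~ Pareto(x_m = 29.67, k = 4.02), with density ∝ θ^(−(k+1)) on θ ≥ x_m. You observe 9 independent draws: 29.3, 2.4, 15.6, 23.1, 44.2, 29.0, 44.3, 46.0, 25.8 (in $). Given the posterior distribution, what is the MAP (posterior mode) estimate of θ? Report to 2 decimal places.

A Pareto(scale x_m, shape k) prior on the upper bound θ of Uniform(0, θ) is conjugate: posterior is Pareto(max(x_m, max xᵢ), k + n).
Sample maximum = 46.0; prior scale x_m = 29.67 → posterior scale = max = 46.00.
Posterior shape = 4.02 + 9 = 13.02.
The Pareto density is decreasing on [x_m, ∞), so the mode is x_m = 46.00.

46.00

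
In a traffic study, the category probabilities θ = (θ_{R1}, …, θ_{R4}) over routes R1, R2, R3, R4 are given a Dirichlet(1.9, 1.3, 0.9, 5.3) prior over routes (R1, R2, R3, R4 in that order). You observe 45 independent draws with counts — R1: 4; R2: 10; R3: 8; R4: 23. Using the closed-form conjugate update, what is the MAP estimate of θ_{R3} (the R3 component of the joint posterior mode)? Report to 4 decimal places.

0.1567

The Dirichlet prior is conjugate to the Multinomial likelihood: each posterior αⱼ = prior αⱼ + observed count nⱼ.
Posterior concentration: (5.9, 11.3, 8.9, 28.3), total = 54.4.
Joint mode component: (α_{R3}−1)/(Σα−K) = 7.9/50.4 = 0.1567.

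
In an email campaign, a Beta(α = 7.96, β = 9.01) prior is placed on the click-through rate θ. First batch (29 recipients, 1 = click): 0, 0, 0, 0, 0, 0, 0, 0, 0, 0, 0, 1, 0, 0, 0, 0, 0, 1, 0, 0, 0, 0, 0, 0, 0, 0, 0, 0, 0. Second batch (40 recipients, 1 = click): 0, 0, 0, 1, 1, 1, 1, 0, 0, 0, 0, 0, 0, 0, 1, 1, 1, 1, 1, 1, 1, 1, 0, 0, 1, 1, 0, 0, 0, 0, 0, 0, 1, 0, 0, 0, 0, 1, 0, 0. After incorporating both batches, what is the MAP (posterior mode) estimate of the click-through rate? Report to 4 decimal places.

0.2972

The Beta prior is conjugate to a Binomial/Bernoulli likelihood; the update adds successes to α and failures to β.
After batch 1: Beta(7.96+2, 9.01+27) = Beta(9.96, 36.01).
After batch 2: Beta(9.96+16, 36.01+24) = Beta(25.96, 60.01).
Mode of Beta(a,b) for a,b>1 is (a−1)/(a+b−2) = 24.96/83.97 = 0.2972.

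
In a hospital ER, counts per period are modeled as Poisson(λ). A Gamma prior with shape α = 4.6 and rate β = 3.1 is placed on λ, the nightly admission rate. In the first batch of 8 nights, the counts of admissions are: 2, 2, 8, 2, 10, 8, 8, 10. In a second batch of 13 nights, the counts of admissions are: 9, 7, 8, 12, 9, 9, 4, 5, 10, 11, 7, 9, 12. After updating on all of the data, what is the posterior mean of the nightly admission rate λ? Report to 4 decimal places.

With a Gamma(shape α, rate β) prior, the Poisson likelihood is conjugate: the posterior is Gamma(α + ΣXᵢ, β + n).
Batch 1: sum of counts S = 50 over n = 8 nights.
After batch 1: Gamma(α+S, β+n) = Gamma(4.6+50, 3.1+8) = Gamma(54.6, 11.1).
Batch 2: sum of counts S = 112 over n = 13 nights.
After batch 2: Gamma(α+S, β+n) = Gamma(54.6+112, 11.1+13) = Gamma(166.6, 24.1).
Posterior mean = α/β = 166.6/24.1 = 6.9129.

6.9129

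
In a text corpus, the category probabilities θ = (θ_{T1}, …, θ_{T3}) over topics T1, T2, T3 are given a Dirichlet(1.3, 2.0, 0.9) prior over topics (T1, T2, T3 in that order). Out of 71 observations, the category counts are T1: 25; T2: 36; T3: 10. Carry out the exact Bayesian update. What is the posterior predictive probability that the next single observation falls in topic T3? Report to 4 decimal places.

The Dirichlet prior is conjugate to the Multinomial likelihood: each posterior αⱼ = prior αⱼ + observed count nⱼ.
Posterior concentration: (26.3, 38.0, 10.9), total = 75.2.
P(next = T3 | data) = α_{T3}/Σα = 0.1449.

0.1449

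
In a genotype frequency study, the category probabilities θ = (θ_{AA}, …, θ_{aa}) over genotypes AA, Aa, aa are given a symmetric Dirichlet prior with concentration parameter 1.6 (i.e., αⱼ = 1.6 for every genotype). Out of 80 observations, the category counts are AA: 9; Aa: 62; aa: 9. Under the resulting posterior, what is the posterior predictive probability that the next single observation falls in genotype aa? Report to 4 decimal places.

0.1250

The Dirichlet prior is conjugate to the Multinomial likelihood: each posterior αⱼ = prior αⱼ + observed count nⱼ.
Posterior concentration: (10.6, 63.6, 10.6), total = 84.8.
P(next = aa | data) = α_{aa}/Σα = 0.1250.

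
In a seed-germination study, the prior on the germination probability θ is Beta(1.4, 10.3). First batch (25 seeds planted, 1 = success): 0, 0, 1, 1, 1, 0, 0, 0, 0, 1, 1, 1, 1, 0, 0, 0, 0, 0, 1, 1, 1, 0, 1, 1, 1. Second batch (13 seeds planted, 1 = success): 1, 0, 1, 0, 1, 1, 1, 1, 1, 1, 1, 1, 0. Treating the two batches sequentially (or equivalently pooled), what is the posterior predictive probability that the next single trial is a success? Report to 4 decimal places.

0.4909

The Beta prior is conjugate to a Binomial/Bernoulli likelihood; the update adds successes to α and failures to β.
After batch 1: Beta(1.4+13, 10.3+12) = Beta(14.4, 22.3).
After batch 2: Beta(14.4+10, 22.3+3) = Beta(24.4, 25.3).
For a single future Bernoulli trial, P(success | data) = α/(α+β) = 0.4909.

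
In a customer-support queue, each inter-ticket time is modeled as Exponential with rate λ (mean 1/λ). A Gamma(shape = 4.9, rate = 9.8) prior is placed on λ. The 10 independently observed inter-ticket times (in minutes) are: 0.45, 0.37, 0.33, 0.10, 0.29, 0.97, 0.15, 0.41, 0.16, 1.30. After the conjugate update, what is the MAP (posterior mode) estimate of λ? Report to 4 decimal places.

0.9700

With a Gamma(shape α, rate β) prior on the exponential rate λ, the posterior after n observations with total T = Σxᵢ is Gamma(α+n, β+T).
Sum of observations T = 4.53 minutes; n = 10.
Posterior: Gamma(4.9+10, 9.8+4.53) = Gamma(14.9, 14.33).
Mode = (α−1)/β = 0.9700.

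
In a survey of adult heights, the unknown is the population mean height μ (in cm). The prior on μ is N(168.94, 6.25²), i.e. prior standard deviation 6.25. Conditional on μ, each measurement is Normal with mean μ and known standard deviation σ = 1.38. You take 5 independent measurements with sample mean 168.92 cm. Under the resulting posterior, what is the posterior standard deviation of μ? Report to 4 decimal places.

For Normal data with known variance σ², a Normal(μ₀, σ₀²) prior on μ is conjugate. Posterior precision = 1/σ₀² + n/σ²; posterior mean is the precision-weighted average of μ₀ and x̄.
σ₀² = 6.25² = 39.0625, σ² = 1.38² = 1.9044; σ² + n·σ₀² = 1.9044 + 5·39.0625 = 197.2169.
Posterior precision = 1/σ₀² + n/σ² = 1/39.0625 + 5/1.9044 = (σ² + n·σ₀²)/(σ₀²σ²) = 197.2169/(39.0625·1.9044); posterior variance σₙ² = σ₀²σ²/(σ² + n·σ₀²) = 39.0625·1.9044/197.2169 = 0.377202.
Posterior SD = √σₙ² = √(39.0625·1.9044/197.2169) = 0.6142.

0.6142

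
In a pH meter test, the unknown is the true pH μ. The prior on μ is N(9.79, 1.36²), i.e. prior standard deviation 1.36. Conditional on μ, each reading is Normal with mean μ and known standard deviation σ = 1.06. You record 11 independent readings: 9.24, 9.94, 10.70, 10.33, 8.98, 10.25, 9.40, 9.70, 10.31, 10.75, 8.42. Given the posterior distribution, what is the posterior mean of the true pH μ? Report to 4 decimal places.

9.8184

For Normal data with known variance σ², a Normal(μ₀, σ₀²) prior on μ is conjugate. Posterior precision = 1/σ₀² + n/σ²; posterior mean is the precision-weighted average of μ₀ and x̄.
Σxᵢ = 9.24 + 9.94 + 10.70 + 10.33 + 8.98 + 10.25 + 9.40 + 9.70 + 10.31 + 10.75 + 8.42 = 108.02, so n·x̄ = 108.02.
σ₀² = 1.36² = 1.8496, σ² = 1.06² = 1.1236; σ² + n·σ₀² = 1.1236 + 11·1.8496 = 21.4692.
Posterior mean = (μ₀/σ₀² + n·x̄/σ²)/(1/σ₀² + n/σ²) = (σ²·μ₀ + σ₀²·n·x̄)/(σ² + n·σ₀²) = (1.1236·9.79 + 1.8496·108.02)/21.4692 = 210.793836/21.4692 = 9.8184.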